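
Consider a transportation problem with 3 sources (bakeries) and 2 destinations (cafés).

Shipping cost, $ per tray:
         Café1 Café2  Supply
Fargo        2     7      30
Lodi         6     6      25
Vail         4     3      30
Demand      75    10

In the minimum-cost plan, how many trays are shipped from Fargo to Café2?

The minimum-cost plan:
  Fargo–Café1: 30 × $2 = $60
  Lodi–Café1: 25 × $6 = $150
  Vail–Café1: 20 × $4 = $80
  Vail–Café2: 10 × $3 = $30
Total cost = $320.
The route Fargo→Café2 is not used.

0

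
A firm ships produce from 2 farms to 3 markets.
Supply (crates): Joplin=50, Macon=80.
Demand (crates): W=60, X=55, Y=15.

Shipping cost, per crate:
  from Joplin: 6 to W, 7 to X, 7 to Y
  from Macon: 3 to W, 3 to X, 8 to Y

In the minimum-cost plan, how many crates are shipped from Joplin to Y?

Solving gives:
  Joplin–W: 35 × 6 = 210
  Joplin–Y: 15 × 7 = 105
  Macon–W: 25 × 3 = 75
  Macon–X: 55 × 3 = 165
Total cost = 555.
So Joplin→Y carries 15 crates.

15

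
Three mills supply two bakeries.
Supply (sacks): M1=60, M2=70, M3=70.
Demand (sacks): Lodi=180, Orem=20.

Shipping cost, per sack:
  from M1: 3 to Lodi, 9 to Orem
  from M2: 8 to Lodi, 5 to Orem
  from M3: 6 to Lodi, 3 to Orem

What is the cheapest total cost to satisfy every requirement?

An optimal shipping plan:
  M1->Lodi: 60 sacks
  M2->Lodi: 70 sacks
  M3->Lodi: 50 sacks
  M3->Orem: 20 sacks
Total cost = 1100.
(Supply check: M1 ships 60; M2 ships 70; M3 ships 70.)

1100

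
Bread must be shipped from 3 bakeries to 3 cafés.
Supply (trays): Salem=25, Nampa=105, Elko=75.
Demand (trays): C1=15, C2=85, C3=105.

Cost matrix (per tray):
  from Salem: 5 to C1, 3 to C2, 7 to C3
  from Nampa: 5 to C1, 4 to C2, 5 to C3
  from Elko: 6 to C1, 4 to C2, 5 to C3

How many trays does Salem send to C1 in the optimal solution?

0

Solving gives:
  Salem->C2: 25 trays
  Nampa->C1: 15 trays
  Nampa->C3: 90 trays
  Elko->C2: 60 trays
  Elko->C3: 15 trays
Total cost = 915.
The route Salem→C1 is not used.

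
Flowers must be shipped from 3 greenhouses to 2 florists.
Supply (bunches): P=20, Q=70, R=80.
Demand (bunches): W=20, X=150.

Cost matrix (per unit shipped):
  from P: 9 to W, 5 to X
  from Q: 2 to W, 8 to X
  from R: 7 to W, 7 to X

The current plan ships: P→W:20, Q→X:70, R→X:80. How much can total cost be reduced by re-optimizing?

Current plan cost = 20·9 + 70·8 + 80·7 = 1300.
Optimal plan:
  P–X: 20 × 5 = 100
  Q–W: 20 × 2 = 40
  Q–X: 50 × 8 = 400
  R–X: 80 × 7 = 560
Optimal cost = 1100.
Saving = 1300 − 1100 = 200.

200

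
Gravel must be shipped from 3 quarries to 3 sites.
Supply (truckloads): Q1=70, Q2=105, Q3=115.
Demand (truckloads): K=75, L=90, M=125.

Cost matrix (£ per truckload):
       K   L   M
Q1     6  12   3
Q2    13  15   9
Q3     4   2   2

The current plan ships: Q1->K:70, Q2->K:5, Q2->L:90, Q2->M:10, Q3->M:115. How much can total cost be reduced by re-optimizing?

Current plan cost = 70·6 + 5·13 + 90·15 + 10·9 + 115·2 = £2155.
Optimal plan:
  Q1–K: 50 truckloads
  Q1–M: 20 truckloads
  Q2–M: 105 truckloads
  Q3–K: 25 truckloads
  Q3–L: 90 truckloads
Optimal cost = £1585.
Saving = 2155 − 1585 = £570.

570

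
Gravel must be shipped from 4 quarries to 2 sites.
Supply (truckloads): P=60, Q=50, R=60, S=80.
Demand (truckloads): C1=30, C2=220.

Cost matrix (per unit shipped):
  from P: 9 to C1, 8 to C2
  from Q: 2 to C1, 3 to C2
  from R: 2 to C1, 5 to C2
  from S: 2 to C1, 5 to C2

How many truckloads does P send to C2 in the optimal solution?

60

Solving gives:
  P–C2: 60 × 8 = 480
  Q–C2: 50 × 3 = 150
  R–C1: 30 × 2 = 60
  R–C2: 30 × 5 = 150
  S–C2: 80 × 5 = 400
Total cost = 1240.
So P→C2 carries 60 truckloads.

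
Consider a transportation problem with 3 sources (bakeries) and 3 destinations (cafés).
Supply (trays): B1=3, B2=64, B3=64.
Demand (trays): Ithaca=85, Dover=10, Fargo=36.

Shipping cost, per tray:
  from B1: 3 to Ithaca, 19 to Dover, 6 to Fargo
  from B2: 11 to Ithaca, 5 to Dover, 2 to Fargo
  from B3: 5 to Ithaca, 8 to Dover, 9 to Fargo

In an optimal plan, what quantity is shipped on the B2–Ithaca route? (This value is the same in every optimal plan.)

18

The minimum-cost plan:
  B1 to Ithaca: 3 × 3 = 9
  B2 to Ithaca: 18 × 11 = 198
  B2 to Dover: 10 × 5 = 50
  B2 to Fargo: 36 × 2 = 72
  B3 to Ithaca: 64 × 5 = 320
Total cost = 649.
So B2→Ithaca carries 18 trays.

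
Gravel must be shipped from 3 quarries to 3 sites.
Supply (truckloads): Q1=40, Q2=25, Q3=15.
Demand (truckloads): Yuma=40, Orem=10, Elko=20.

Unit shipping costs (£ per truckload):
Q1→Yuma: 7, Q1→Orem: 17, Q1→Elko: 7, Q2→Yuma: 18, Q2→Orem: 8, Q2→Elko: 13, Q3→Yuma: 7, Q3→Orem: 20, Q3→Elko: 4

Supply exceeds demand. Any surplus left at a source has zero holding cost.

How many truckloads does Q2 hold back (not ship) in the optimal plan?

Minimum-cost shipments:
  Q1→Yuma: 40 × £7 = £280
  Q2→Orem: 10 × £8 = £80
  Q2→Elko: 5 × £13 = £65
  Q3→Elko: 15 × £4 = £60
Total cost = £485.
Q2 ships 15 of its 25, leaving 10.

10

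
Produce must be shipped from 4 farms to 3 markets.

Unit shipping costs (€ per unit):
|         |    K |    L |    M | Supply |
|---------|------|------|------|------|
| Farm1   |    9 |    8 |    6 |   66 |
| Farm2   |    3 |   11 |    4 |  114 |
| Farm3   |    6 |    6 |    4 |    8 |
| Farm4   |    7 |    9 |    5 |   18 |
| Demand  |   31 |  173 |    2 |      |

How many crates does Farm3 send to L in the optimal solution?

Solving gives:
  Farm1→L: 66 crates
  Farm2→K: 31 crates
  Farm2→L: 81 crates
  Farm2→M: 2 crates
  Farm3→L: 8 crates
  Farm4→L: 18 crates
Total cost = €1730.
So Farm3→L carries 8 crates.

8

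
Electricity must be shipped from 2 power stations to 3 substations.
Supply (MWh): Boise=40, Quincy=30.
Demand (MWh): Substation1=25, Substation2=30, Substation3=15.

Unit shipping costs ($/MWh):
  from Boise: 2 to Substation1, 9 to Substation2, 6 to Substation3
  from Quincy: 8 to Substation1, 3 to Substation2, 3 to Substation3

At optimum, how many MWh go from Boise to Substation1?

25

Solving gives:
  Boise→Substation1: 25 MWh
  Boise→Substation3: 15 MWh
  Quincy→Substation2: 30 MWh
Total cost = $230.
So Boise→Substation1 carries 25 MWh.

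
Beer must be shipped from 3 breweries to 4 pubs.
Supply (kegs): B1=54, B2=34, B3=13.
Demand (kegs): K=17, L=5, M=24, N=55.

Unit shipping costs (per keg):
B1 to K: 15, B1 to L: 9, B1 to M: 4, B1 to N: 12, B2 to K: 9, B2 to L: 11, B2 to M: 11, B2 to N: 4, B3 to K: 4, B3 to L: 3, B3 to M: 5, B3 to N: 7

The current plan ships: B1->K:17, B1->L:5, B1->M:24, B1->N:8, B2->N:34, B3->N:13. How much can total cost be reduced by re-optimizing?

Current plan cost = 17·15 + 5·9 + 24·4 + 8·12 + 34·4 + 13·7 = 719.
Optimal plan:
  B1–K: 4 × 15 = 60
  B1–L: 5 × 9 = 45
  B1–M: 24 × 4 = 96
  B1–N: 21 × 12 = 252
  B2–N: 34 × 4 = 136
  B3–K: 13 × 4 = 52
Optimal cost = 641.
Saving = 719 − 641 = 78.

78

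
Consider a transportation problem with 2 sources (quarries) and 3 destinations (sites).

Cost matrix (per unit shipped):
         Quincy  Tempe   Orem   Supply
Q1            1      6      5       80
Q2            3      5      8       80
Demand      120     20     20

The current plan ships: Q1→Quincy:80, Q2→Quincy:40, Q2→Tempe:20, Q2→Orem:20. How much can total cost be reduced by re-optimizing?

20

Current plan cost = 80·1 + 40·3 + 20·5 + 20·8 = 460.
Optimal plan:
  Q1 to Quincy: 60 × 1 = 60
  Q1 to Orem: 20 × 5 = 100
  Q2 to Quincy: 60 × 3 = 180
  Q2 to Tempe: 20 × 5 = 100
Optimal cost = 440.
Saving = 460 − 440 = 20.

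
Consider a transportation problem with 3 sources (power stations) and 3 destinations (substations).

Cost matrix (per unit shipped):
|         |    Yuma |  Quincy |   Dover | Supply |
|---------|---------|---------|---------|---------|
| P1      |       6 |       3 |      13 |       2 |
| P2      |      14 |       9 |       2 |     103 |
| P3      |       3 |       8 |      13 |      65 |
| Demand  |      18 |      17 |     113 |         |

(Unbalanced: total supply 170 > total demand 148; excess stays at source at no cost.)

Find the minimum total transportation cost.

516

An optimal shipping plan:
  P1→Quincy: 2 MWh
  P2→Dover: 103 MWh
  P3→Yuma: 18 MWh
  P3→Quincy: 15 MWh
  P3→Dover: 10 MWh
Total cost = 516.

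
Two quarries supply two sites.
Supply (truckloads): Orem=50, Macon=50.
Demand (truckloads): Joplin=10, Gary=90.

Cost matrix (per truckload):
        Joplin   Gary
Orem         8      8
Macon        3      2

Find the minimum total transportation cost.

500

An optimal shipping plan:
  Orem to Joplin: 10 × 8 = 80
  Orem to Gary: 40 × 8 = 320
  Macon to Gary: 50 × 2 = 100
Total = 80 + 320 + 100 = 500.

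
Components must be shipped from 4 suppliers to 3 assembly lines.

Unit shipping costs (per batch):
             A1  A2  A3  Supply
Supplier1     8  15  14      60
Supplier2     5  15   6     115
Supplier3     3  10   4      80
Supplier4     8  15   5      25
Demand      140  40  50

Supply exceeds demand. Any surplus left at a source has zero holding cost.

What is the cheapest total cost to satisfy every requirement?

1325

Optimal allocation:
  Supplier1->A2: 10 × 15 = 150
  Supplier2->A1: 115 × 5 = 575
  Supplier3->A1: 25 × 3 = 75
  Supplier3->A2: 30 × 10 = 300
  Supplier3->A3: 25 × 4 = 100
  Supplier4->A3: 25 × 5 = 125
Total = 150 + 575 + 75 + 300 + 100 + 125 = 1325.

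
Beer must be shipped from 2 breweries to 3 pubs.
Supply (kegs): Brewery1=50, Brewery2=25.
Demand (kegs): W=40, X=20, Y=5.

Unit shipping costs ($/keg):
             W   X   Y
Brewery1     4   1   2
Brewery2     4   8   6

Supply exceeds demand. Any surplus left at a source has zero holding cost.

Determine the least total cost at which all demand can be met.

Optimal allocation:
  Brewery1 to W: 15 × $4 = $60
  Brewery1 to X: 20 × $1 = $20
  Brewery1 to Y: 5 × $2 = $10
  Brewery2 to W: 25 × $4 = $100
Total = 60 + 20 + 10 + 100 = $190.
(Supply check: Brewery1 ships 40; Brewery2 ships 25.)

190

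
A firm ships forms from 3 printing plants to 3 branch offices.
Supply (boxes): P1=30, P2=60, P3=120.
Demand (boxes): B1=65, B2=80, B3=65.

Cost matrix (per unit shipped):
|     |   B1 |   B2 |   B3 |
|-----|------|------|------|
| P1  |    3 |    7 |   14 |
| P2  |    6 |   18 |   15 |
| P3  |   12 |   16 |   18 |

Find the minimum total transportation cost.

Optimal allocation:
  P1–B2: 30 × 7 = 210
  P2–B1: 60 × 6 = 360
  P3–B1: 5 × 12 = 60
  P3–B2: 50 × 16 = 800
  P3–B3: 65 × 18 = 1170
Total = 210 + 360 + 60 + 800 + 1170 = 2600.
(Supply check: P1 ships 30; P2 ships 60; P3 ships 120.)

2600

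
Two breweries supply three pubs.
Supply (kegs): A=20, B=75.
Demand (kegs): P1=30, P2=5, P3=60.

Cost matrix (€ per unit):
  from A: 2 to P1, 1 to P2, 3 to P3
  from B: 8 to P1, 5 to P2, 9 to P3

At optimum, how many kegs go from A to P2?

0

The minimum-cost plan:
  A->P1: 20 × €2 = €40
  B->P1: 10 × €8 = €80
  B->P2: 5 × €5 = €25
  B->P3: 60 × €9 = €540
Total cost = €685.
The route A→P2 is not used.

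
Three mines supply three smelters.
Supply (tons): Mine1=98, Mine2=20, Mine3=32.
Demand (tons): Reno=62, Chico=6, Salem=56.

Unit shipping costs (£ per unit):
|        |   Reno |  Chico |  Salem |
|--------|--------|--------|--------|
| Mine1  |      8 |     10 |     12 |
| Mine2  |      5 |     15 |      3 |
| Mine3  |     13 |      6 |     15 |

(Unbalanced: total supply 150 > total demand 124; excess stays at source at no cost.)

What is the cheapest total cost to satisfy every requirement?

1024

An optimal shipping plan:
  Mine1 to Reno: 62 × £8 = £496
  Mine1 to Salem: 36 × £12 = £432
  Mine2 to Salem: 20 × £3 = £60
  Mine3 to Chico: 6 × £6 = £36
Total = 496 + 432 + 60 + 36 = £1024.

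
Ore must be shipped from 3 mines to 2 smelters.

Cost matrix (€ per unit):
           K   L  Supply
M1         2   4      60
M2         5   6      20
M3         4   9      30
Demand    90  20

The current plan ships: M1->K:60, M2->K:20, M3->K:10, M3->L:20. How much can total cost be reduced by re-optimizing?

80

Current plan cost = 60·2 + 20·5 + 10·4 + 20·9 = €440.
Optimal plan:
  M1–K: 60 × €2 = €120
  M2–L: 20 × €6 = €120
  M3–K: 30 × €4 = €120
Optimal cost = €360.
Saving = 440 − 360 = €80.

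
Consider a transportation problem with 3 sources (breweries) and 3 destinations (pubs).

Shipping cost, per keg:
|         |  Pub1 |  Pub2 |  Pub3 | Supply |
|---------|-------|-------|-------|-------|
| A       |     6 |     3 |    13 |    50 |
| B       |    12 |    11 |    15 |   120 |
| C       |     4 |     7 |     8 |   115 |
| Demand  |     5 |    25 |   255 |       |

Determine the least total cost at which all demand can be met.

An optimal shipping plan:
  A to Pub1: 5 kegs
  A to Pub2: 25 kegs
  A to Pub3: 20 kegs
  B to Pub3: 120 kegs
  C to Pub3: 115 kegs
Total cost = 3085.
(Supply check: A ships 50; B ships 120; C ships 115.)

3085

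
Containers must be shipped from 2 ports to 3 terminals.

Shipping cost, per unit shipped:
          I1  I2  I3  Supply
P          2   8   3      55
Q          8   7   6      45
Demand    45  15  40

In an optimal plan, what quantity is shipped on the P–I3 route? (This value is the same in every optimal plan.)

Optimal shipments:
  P to I1: 45 × 2 = 90
  P to I3: 10 × 3 = 30
  Q to I2: 15 × 7 = 105
  Q to I3: 30 × 6 = 180
Total cost = 405.
So P→I3 carries 10 TEU.

10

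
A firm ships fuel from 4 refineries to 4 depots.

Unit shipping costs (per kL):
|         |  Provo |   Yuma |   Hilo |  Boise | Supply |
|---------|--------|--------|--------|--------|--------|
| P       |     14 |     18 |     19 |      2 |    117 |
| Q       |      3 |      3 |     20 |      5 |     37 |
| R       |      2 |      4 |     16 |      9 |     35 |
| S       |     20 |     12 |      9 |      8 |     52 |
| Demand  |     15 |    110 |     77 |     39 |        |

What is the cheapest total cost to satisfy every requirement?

Optimal allocation:
  P→Provo: 15 × 14 = 210
  P→Yuma: 38 × 18 = 684
  P→Hilo: 25 × 19 = 475
  P→Boise: 39 × 2 = 78
  Q→Yuma: 37 × 3 = 111
  R→Yuma: 35 × 4 = 140
  S→Hilo: 52 × 9 = 468
Total = 210 + 684 + 475 + 78 + 111 + 140 + 468 = 2166.

2166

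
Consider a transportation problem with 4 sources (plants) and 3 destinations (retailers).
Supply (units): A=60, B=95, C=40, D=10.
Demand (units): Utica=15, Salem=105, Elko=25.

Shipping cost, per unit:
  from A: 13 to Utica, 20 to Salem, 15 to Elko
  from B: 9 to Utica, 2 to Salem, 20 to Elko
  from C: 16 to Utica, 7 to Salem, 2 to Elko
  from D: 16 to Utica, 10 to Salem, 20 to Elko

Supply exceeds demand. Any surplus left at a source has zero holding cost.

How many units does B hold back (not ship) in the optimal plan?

Minimum-cost shipments:
  A–Utica: 15 units
  B–Salem: 95 units
  C–Salem: 10 units
  C–Elko: 25 units
Total cost = 505.
B ships 95 of its 95, leaving 0.

0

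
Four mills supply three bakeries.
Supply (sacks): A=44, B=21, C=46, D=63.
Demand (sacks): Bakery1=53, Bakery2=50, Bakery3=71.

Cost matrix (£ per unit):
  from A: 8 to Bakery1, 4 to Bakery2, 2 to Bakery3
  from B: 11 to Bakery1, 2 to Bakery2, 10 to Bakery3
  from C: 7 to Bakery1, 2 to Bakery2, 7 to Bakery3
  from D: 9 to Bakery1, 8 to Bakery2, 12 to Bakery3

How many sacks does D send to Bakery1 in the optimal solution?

Optimal shipments:
  A→Bakery3: 44 × £2 = £88
  B→Bakery2: 21 × £2 = £42
  C→Bakery2: 29 × £2 = £58
  C→Bakery3: 17 × £7 = £119
  D→Bakery1: 53 × £9 = £477
  D→Bakery3: 10 × £12 = £120
Total cost = £904.
So D→Bakery1 carries 53 sacks.

53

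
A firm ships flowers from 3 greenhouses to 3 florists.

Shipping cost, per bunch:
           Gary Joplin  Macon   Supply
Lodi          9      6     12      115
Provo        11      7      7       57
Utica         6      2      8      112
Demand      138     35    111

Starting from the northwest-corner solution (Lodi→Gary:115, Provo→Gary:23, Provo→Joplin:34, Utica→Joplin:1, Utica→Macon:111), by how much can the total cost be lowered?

342

Current plan cost = 115·9 + 23·11 + 34·7 + 1·2 + 111·8 = 2416.
Optimal plan:
  Lodi–Gary: 115 × 9 = 1035
  Provo–Macon: 57 × 7 = 399
  Utica–Gary: 23 × 6 = 138
  Utica–Joplin: 35 × 2 = 70
  Utica–Macon: 54 × 8 = 432
Optimal cost = 2074.
Saving = 2416 − 2074 = 342.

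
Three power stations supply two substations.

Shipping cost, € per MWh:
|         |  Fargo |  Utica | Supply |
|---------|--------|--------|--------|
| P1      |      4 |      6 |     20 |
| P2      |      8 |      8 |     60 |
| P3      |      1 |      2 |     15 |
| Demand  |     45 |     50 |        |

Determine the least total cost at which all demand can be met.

575

A cheapest plan:
  P1 to Fargo: 20 × €4 = €80
  P2 to Fargo: 10 × €8 = €80
  P2 to Utica: 50 × €8 = €400
  P3 to Fargo: 15 × €1 = €15
Total = 80 + 80 + 400 + 15 = €575.
(Supply check: P1 ships 20; P2 ships 60; P3 ships 15.)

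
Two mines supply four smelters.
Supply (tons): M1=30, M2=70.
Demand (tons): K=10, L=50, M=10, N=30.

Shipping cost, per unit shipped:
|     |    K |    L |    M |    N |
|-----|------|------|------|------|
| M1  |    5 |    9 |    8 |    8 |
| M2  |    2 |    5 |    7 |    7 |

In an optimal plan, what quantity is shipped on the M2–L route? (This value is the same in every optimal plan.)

Optimal shipments:
  M1–M: 10 × 8 = 80
  M1–N: 20 × 8 = 160
  M2–K: 10 × 2 = 20
  M2–L: 50 × 5 = 250
  M2–N: 10 × 7 = 70
Total cost = 580.
So M2→L carries 50 tons.

50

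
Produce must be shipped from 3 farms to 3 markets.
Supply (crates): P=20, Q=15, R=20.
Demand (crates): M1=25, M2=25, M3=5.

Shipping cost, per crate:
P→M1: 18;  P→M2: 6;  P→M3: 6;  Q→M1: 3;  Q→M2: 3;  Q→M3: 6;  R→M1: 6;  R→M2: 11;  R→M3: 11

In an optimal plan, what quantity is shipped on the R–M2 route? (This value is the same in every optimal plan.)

0

Optimal shipments:
  P->M2: 15 × 6 = 90
  P->M3: 5 × 6 = 30
  Q->M1: 5 × 3 = 15
  Q->M2: 10 × 3 = 30
  R->M1: 20 × 6 = 120
Total cost = 285.
The route R→M2 is not used.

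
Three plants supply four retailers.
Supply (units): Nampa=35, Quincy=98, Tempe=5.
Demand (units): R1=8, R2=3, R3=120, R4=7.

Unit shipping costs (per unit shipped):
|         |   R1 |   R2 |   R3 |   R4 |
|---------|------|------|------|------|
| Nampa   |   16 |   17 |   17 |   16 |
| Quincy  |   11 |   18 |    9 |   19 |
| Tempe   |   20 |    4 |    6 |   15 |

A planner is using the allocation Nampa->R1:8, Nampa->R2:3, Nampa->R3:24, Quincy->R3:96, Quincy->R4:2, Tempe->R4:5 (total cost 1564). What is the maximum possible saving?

Current plan cost = 8·16 + 3·17 + 24·17 + 96·9 + 2·19 + 5·15 = 1564.
Optimal plan:
  Nampa–R1: 8 × 16 = 128
  Nampa–R3: 20 × 17 = 340
  Nampa–R4: 7 × 16 = 112
  Quincy–R3: 98 × 9 = 882
  Tempe–R2: 3 × 4 = 12
  Tempe–R3: 2 × 6 = 12
Optimal cost = 1486.
Saving = 1564 − 1486 = 78.

78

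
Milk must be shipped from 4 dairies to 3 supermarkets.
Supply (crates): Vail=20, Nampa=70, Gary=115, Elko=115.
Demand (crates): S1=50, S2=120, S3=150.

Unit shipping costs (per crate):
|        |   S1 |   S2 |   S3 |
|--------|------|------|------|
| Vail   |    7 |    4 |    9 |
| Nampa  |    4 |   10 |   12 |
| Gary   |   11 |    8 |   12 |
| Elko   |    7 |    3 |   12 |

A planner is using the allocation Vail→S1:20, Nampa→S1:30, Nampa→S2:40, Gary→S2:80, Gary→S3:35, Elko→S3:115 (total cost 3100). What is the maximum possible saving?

780

Current plan cost = 20·7 + 30·4 + 40·10 + 80·8 + 35·12 + 115·12 = 3100.
Optimal plan:
  Vail to S2: 5 × 4 = 20
  Vail to S3: 15 × 9 = 135
  Nampa to S1: 50 × 4 = 200
  Nampa to S3: 20 × 12 = 240
  Gary to S3: 115 × 12 = 1380
  Elko to S2: 115 × 3 = 345
Optimal cost = 2320.
Saving = 3100 − 2320 = 780.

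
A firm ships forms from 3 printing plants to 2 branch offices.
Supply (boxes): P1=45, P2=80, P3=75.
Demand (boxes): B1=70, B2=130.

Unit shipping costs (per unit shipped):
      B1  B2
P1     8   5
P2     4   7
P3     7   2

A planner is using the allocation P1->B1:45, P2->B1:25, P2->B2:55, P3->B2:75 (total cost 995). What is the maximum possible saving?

Current plan cost = 45·8 + 25·4 + 55·7 + 75·2 = 995.
Optimal plan:
  P1->B2: 45 × 5 = 225
  P2->B1: 70 × 4 = 280
  P2->B2: 10 × 7 = 70
  P3->B2: 75 × 2 = 150
Optimal cost = 725.
Saving = 995 − 725 = 270.

270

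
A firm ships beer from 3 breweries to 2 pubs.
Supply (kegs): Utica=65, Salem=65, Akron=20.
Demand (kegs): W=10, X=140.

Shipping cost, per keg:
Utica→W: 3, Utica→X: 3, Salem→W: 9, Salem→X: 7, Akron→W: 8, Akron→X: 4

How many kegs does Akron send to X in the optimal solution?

20

The minimum-cost plan:
  Utica->W: 10 × 3 = 30
  Utica->X: 55 × 3 = 165
  Salem->X: 65 × 7 = 455
  Akron->X: 20 × 4 = 80
Total cost = 730.
So Akron→X carries 20 kegs.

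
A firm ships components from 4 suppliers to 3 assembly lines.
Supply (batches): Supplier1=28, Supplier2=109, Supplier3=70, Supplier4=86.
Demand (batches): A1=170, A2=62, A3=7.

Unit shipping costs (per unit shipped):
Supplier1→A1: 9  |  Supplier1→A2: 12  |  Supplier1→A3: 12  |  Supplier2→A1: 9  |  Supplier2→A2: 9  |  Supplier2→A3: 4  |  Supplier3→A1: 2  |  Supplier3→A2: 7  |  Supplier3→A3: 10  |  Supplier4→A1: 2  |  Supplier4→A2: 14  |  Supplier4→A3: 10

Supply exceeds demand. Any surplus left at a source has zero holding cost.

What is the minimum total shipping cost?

1024

An optimal shipping plan:
  Supplier1→A1: 14 × 9 = 126
  Supplier2→A2: 62 × 9 = 558
  Supplier2→A3: 7 × 4 = 28
  Supplier3→A1: 70 × 2 = 140
  Supplier4→A1: 86 × 2 = 172
Total = 126 + 558 + 28 + 140 + 172 = 1024.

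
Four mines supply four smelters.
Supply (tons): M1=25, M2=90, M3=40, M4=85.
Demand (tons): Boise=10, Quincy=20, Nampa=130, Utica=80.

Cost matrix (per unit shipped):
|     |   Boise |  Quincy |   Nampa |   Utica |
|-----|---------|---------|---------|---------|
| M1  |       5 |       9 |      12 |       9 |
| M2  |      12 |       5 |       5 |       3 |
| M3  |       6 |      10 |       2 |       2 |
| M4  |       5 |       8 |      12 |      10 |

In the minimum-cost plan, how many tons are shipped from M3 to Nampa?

Optimal shipments:
  M1->Utica: 25 tons
  M2->Nampa: 35 tons
  M2->Utica: 55 tons
  M3->Nampa: 40 tons
  M4->Boise: 10 tons
  M4->Quincy: 20 tons
  M4->Nampa: 55 tons
Total cost = 1515.
So M3→Nampa carries 40 tons.

40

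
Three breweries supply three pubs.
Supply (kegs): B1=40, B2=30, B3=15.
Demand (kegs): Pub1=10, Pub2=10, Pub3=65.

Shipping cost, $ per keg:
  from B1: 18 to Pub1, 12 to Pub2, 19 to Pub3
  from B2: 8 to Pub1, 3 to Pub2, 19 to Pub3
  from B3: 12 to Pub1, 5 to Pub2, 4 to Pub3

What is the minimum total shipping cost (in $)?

An optimal shipping plan:
  B1 to Pub3: 40 × $19 = $760
  B2 to Pub1: 10 × $8 = $80
  B2 to Pub2: 10 × $3 = $30
  B2 to Pub3: 10 × $19 = $190
  B3 to Pub3: 15 × $4 = $60
Total = 760 + 80 + 30 + 190 + 60 = $1120.
(Supply check: B1 ships 40; B2 ships 30; B3 ships 15.)

1120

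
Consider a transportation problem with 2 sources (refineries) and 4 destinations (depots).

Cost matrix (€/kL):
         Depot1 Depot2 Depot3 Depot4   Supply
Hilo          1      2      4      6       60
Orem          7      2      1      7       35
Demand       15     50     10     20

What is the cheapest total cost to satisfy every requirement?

One minimum-cost allocation:
  Hilo->Depot1: 15 × €1 = €15
  Hilo->Depot2: 25 × €2 = €50
  Hilo->Depot4: 20 × €6 = €120
  Orem->Depot2: 25 × €2 = €50
  Orem->Depot3: 10 × €1 = €10
Total = 15 + 50 + 120 + 50 + 10 = €245.
(Supply check: Hilo ships 60; Orem ships 35.)

245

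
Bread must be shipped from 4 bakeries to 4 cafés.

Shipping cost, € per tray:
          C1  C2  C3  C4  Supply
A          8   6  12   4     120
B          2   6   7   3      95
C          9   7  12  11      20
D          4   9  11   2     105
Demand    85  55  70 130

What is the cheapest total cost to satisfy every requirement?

A cheapest plan:
  A–C2: 55 trays
  A–C4: 65 trays
  B–C1: 45 trays
  B–C3: 50 trays
  C–C3: 20 trays
  D–C1: 40 trays
  D–C4: 65 trays
Total cost = €1560.

1560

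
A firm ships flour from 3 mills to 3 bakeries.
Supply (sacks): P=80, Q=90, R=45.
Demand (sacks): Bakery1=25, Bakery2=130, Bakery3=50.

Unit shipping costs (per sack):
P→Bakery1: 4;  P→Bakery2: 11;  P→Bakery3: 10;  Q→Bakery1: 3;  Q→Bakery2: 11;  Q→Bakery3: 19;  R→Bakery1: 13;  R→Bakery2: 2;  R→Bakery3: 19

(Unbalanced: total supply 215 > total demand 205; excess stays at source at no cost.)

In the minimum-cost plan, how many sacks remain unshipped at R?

An optimal plan:
  P->Bakery2: 30 × 11 = 330
  P->Bakery3: 50 × 10 = 500
  Q->Bakery1: 25 × 3 = 75
  Q->Bakery2: 55 × 11 = 605
  R->Bakery2: 45 × 2 = 90
Total cost = 1600.
R ships 45 of its 45, leaving 0.

0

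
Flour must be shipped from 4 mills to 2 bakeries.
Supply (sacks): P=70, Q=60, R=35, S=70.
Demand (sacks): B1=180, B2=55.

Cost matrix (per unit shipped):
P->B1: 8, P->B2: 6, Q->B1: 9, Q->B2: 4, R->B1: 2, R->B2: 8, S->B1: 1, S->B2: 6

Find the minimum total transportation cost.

965

A cheapest plan:
  P–B1: 70 × 8 = 560
  Q–B1: 5 × 9 = 45
  Q–B2: 55 × 4 = 220
  R–B1: 35 × 2 = 70
  S–B1: 70 × 1 = 70
Total = 560 + 45 + 220 + 70 + 70 = 965.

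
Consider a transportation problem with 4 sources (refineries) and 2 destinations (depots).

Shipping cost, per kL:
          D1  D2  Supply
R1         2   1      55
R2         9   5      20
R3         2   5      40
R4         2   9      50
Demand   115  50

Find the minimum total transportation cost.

360

A cheapest plan:
  R1->D1: 25 × 2 = 50
  R1->D2: 30 × 1 = 30
  R2->D2: 20 × 5 = 100
  R3->D1: 40 × 2 = 80
  R4->D1: 50 × 2 = 100
Total = 50 + 30 + 100 + 80 + 100 = 360.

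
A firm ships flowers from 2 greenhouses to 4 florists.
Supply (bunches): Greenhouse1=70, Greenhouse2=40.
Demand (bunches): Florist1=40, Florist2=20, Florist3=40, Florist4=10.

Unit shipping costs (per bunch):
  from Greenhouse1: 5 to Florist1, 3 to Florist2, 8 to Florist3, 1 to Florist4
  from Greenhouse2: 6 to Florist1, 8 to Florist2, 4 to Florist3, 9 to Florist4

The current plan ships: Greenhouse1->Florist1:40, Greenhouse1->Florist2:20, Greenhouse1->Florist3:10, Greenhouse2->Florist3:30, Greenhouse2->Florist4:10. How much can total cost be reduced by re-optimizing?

120

Current plan cost = 40·5 + 20·3 + 10·8 + 30·4 + 10·9 = 550.
Optimal plan:
  Greenhouse1 to Florist1: 40 × 5 = 200
  Greenhouse1 to Florist2: 20 × 3 = 60
  Greenhouse1 to Florist4: 10 × 1 = 10
  Greenhouse2 to Florist3: 40 × 4 = 160
Optimal cost = 430.
Saving = 550 − 430 = 120.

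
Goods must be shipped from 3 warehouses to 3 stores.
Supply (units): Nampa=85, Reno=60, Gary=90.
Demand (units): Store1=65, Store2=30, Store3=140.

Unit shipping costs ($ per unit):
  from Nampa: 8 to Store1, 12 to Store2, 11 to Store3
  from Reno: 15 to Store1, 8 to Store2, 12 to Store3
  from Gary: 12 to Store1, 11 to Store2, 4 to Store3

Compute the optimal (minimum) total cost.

1700

A cheapest plan:
  Nampa->Store1: 65 × $8 = $520
  Nampa->Store3: 20 × $11 = $220
  Reno->Store2: 30 × $8 = $240
  Reno->Store3: 30 × $12 = $360
  Gary->Store3: 90 × $4 = $360
Total = 520 + 220 + 240 + 360 + 360 = $1700.
(Supply check: Nampa ships 85; Reno ships 60; Gary ships 90.)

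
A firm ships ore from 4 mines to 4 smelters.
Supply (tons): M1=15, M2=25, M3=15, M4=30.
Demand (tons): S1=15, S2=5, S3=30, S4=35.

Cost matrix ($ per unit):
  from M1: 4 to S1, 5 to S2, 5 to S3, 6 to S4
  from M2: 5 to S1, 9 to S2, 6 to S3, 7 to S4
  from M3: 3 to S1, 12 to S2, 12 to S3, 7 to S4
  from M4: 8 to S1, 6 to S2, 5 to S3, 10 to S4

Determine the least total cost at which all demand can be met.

A cheapest plan:
  M1–S2: 5 × $5 = $25
  M1–S4: 10 × $6 = $60
  M2–S4: 25 × $7 = $175
  M3–S1: 15 × $3 = $45
  M4–S3: 30 × $5 = $150
Total = 25 + 60 + 175 + 45 + 150 = $455.
(Supply check: M1 ships 15; M2 ships 25; M3 ships 15; M4 ships 30.)

455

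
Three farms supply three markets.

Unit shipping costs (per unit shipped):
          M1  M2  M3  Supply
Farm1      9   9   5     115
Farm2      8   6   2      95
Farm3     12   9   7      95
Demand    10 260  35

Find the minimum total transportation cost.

2320

One minimum-cost allocation:
  Farm1→M1: 10 × 9 = 90
  Farm1→M2: 105 × 9 = 945
  Farm2→M2: 60 × 6 = 360
  Farm2→M3: 35 × 2 = 70
  Farm3→M2: 95 × 9 = 855
Total = 90 + 945 + 360 + 70 + 855 = 2320.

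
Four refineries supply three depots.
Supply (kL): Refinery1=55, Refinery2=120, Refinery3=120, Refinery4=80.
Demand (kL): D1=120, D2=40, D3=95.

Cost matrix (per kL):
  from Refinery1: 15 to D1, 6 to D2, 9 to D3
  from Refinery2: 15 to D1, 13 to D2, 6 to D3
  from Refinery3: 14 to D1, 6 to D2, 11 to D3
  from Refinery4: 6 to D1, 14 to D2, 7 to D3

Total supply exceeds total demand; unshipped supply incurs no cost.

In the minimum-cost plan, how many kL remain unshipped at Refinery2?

25

Minimum-cost shipments:
  Refinery2->D3: 95 × 6 = 570
  Refinery3->D1: 40 × 14 = 560
  Refinery3->D2: 40 × 6 = 240
  Refinery4->D1: 80 × 6 = 480
Total cost = 1850.
Refinery2 ships 95 of its 120, leaving 25.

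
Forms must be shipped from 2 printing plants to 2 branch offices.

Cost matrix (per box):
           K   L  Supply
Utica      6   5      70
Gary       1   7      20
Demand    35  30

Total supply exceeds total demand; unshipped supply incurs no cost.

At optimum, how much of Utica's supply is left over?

An optimal plan:
  Utica->K: 15 × 6 = 90
  Utica->L: 30 × 5 = 150
  Gary->K: 20 × 1 = 20
Total cost = 260.
Utica ships 45 of its 70, leaving 25.

25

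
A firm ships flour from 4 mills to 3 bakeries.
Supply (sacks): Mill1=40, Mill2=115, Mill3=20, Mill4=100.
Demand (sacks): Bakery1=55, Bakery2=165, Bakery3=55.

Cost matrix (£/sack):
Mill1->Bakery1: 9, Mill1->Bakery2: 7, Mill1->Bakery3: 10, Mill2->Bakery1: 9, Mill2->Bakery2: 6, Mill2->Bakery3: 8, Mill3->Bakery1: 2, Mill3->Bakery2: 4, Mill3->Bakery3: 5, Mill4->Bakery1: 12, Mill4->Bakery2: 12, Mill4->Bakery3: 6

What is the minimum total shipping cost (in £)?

Optimal allocation:
  Mill1→Bakery2: 40 sacks
  Mill2→Bakery2: 115 sacks
  Mill3→Bakery1: 20 sacks
  Mill4→Bakery1: 35 sacks
  Mill4→Bakery2: 10 sacks
  Mill4→Bakery3: 55 sacks
Total cost = £1880.

1880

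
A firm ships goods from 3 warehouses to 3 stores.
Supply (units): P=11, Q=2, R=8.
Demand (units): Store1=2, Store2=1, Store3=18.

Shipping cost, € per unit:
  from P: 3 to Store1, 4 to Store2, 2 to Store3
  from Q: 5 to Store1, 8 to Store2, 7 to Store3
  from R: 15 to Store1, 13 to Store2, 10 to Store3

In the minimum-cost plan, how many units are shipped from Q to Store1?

2

Solving gives:
  P→Store2: 1 × €4 = €4
  P→Store3: 10 × €2 = €20
  Q→Store1: 2 × €5 = €10
  R→Store3: 8 × €10 = €80
Total cost = €114.
So Q→Store1 carries 2 units.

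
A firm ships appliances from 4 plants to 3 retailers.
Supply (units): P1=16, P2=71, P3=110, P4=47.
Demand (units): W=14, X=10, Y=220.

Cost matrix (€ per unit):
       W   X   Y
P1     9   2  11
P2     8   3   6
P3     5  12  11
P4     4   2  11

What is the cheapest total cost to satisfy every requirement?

2141

One minimum-cost allocation:
  P1 to X: 10 × €2 = €20
  P1 to Y: 6 × €11 = €66
  P2 to Y: 71 × €6 = €426
  P3 to Y: 110 × €11 = €1210
  P4 to W: 14 × €4 = €56
  P4 to Y: 33 × €11 = €363
Total = 20 + 66 + 426 + 1210 + 56 + 363 = €2141.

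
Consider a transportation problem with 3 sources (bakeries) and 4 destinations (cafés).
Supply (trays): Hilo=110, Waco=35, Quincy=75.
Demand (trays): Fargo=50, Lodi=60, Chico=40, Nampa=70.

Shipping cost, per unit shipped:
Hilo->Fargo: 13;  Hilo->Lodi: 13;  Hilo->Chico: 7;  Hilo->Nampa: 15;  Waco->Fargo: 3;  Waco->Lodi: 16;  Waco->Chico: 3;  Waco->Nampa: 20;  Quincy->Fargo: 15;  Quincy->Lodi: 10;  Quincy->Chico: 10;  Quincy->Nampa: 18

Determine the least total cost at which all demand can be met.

A cheapest plan:
  Hilo->Chico: 40 trays
  Hilo->Nampa: 70 trays
  Waco->Fargo: 35 trays
  Quincy->Fargo: 15 trays
  Quincy->Lodi: 60 trays
Total cost = 2260.
(Supply check: Hilo ships 110; Waco ships 35; Quincy ships 75.)

2260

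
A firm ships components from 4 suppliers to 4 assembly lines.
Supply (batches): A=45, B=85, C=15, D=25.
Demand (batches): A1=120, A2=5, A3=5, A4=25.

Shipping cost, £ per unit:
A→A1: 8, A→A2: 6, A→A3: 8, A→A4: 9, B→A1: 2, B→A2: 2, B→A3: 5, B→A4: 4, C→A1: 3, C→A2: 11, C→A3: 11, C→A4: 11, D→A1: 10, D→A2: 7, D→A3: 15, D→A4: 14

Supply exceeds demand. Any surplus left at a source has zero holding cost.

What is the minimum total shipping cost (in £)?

A cheapest plan:
  A->A1: 15 × £8 = £120
  A->A3: 5 × £8 = £40
  A->A4: 25 × £9 = £225
  B->A1: 85 × £2 = £170
  C->A1: 15 × £3 = £45
  D->A1: 5 × £10 = £50
  D->A2: 5 × £7 = £35
Total = 120 + 40 + 225 + 170 + 45 + 50 + 35 = £685.
(Supply check: A ships 45; B ships 85; C ships 15; D ships 10.)

685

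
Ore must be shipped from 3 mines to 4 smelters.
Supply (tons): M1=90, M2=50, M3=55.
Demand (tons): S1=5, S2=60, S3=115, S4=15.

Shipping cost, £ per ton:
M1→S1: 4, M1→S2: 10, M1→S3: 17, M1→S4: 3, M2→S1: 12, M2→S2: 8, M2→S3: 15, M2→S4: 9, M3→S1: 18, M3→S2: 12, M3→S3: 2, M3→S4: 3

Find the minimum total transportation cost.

One minimum-cost allocation:
  M1 to S1: 5 tons
  M1 to S2: 60 tons
  M1 to S3: 10 tons
  M1 to S4: 15 tons
  M2 to S3: 50 tons
  M3 to S3: 55 tons
Total cost = £1695.
(Supply check: M1 ships 90; M2 ships 50; M3 ships 55.)

1695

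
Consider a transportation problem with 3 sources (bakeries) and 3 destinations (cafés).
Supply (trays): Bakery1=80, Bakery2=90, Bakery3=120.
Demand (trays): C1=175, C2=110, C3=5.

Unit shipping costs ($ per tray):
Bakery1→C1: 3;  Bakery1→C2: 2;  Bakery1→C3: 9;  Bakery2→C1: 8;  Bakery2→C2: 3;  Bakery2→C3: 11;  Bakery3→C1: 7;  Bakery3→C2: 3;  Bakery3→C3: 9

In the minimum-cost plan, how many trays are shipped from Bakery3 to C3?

5

Optimal shipments:
  Bakery1→C1: 80 × $3 = $240
  Bakery2→C2: 90 × $3 = $270
  Bakery3→C1: 95 × $7 = $665
  Bakery3→C2: 20 × $3 = $60
  Bakery3→C3: 5 × $9 = $45
Total cost = $1280.
So Bakery3→C3 carries 5 trays.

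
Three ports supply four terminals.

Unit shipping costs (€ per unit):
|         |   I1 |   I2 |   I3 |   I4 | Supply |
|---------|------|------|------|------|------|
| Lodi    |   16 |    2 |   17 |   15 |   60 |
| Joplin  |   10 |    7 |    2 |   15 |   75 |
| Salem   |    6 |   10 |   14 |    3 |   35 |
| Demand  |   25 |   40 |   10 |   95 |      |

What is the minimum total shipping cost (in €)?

1355

A cheapest plan:
  Lodi–I2: 40 × €2 = €80
  Lodi–I4: 20 × €15 = €300
  Joplin–I1: 25 × €10 = €250
  Joplin–I3: 10 × €2 = €20
  Joplin–I4: 40 × €15 = €600
  Salem–I4: 35 × €3 = €105
Total = 80 + 300 + 250 + 20 + 600 + 105 = €1355.
(Supply check: Lodi ships 60; Joplin ships 75; Salem ships 35.)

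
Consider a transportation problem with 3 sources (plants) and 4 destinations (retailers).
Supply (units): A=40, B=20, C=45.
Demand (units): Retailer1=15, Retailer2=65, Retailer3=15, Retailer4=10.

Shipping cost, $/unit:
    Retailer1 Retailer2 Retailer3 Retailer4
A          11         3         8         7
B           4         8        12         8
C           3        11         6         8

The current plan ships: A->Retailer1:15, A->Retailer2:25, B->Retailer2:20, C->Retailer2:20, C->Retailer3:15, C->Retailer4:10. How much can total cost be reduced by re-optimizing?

240

Current plan cost = 15·11 + 25·3 + 20·8 + 20·11 + 15·6 + 10·8 = $790.
Optimal plan:
  A to Retailer2: 40 × $3 = $120
  B to Retailer2: 20 × $8 = $160
  C to Retailer1: 15 × $3 = $45
  C to Retailer2: 5 × $11 = $55
  C to Retailer3: 15 × $6 = $90
  C to Retailer4: 10 × $8 = $80
Optimal cost = $550.
Saving = 790 − 550 = $240.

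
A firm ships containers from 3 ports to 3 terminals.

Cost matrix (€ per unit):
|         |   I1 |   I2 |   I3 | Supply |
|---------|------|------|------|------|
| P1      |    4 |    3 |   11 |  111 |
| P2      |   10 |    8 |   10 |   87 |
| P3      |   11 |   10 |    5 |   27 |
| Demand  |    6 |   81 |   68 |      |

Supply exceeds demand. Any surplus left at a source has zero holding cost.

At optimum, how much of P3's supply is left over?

Minimum-cost shipments:
  P1–I1: 6 TEU
  P1–I2: 81 TEU
  P2–I3: 41 TEU
  P3–I3: 27 TEU
Total cost = €812.
P3 ships 27 of its 27, leaving 0.

0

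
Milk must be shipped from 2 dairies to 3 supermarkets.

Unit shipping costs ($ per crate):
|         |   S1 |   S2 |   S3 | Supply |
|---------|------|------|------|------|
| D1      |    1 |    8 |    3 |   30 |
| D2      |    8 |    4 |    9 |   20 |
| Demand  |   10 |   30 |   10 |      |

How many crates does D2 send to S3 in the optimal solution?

0

Optimal shipments:
  D1 to S1: 10 × $1 = $10
  D1 to S2: 10 × $8 = $80
  D1 to S3: 10 × $3 = $30
  D2 to S2: 20 × $4 = $80
Total cost = $200.
The route D2→S3 is not used.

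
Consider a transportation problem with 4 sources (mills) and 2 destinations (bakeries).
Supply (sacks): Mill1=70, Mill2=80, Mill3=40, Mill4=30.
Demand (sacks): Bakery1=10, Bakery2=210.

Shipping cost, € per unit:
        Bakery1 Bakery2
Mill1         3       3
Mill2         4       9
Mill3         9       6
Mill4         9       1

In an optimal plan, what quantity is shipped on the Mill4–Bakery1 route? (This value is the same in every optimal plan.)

Solving gives:
  Mill1→Bakery2: 70 × €3 = €210
  Mill2→Bakery1: 10 × €4 = €40
  Mill2→Bakery2: 70 × €9 = €630
  Mill3→Bakery2: 40 × €6 = €240
  Mill4→Bakery2: 30 × €1 = €30
Total cost = €1150.
The route Mill4→Bakery1 is not used.

0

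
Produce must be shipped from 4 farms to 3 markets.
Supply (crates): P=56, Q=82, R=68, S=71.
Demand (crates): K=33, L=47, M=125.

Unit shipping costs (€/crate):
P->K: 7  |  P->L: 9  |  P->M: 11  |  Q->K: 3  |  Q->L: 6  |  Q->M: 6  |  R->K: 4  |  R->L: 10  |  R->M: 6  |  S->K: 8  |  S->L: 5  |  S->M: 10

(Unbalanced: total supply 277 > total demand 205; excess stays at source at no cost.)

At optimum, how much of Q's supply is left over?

0

Minimum-cost shipments:
  P->K: 8 × €7 = €56
  Q->K: 25 × €3 = €75
  Q->M: 57 × €6 = €342
  R->M: 68 × €6 = €408
  S->L: 47 × €5 = €235
Total cost = €1116.
Q ships 82 of its 82, leaving 0.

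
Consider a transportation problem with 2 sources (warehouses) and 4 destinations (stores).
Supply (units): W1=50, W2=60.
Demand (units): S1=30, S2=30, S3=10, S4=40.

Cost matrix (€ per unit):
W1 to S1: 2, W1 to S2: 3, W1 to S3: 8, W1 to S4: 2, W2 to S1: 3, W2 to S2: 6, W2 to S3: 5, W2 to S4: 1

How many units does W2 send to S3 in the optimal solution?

Optimal shipments:
  W1→S1: 20 × €2 = €40
  W1→S2: 30 × €3 = €90
  W2→S1: 10 × €3 = €30
  W2→S3: 10 × €5 = €50
  W2→S4: 40 × €1 = €40
Total cost = €250.
So W2→S3 carries 10 units.

10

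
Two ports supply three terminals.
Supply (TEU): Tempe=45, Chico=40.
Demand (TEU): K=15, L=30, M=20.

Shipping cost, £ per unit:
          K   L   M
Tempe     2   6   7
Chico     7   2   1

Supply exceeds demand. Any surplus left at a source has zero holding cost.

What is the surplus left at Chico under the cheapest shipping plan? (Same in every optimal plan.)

0

Minimum-cost shipments:
  Tempe→K: 15 × £2 = £30
  Tempe→L: 10 × £6 = £60
  Chico→L: 20 × £2 = £40
  Chico→M: 20 × £1 = £20
Total cost = £150.
Chico ships 40 of its 40, leaving 0.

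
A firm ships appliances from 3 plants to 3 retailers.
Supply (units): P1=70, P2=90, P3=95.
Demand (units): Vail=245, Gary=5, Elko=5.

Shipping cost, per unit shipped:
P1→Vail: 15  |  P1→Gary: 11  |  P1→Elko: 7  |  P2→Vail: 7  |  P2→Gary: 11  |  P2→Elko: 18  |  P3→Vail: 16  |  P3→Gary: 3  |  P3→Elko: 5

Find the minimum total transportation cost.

A cheapest plan:
  P1->Vail: 70 × 15 = 1050
  P2->Vail: 90 × 7 = 630
  P3->Vail: 85 × 16 = 1360
  P3->Gary: 5 × 3 = 15
  P3->Elko: 5 × 5 = 25
Total = 1050 + 630 + 1360 + 15 + 25 = 3080.

3080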